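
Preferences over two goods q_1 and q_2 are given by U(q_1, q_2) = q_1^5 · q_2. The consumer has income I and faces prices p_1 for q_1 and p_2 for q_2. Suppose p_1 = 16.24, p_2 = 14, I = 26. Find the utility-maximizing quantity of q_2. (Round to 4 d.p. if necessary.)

q_2* = 0.3095

The MRS is 5·q_2/q_1. Set MRS = p_1/p_2.
Rearranging, p_2·q_2 = (1/5)·p_1·q_1. Substituting into the budget gives p_1·q_1·(1 + (1/5)) = I.
Demand: q_1*(p_1,p_2,I) = 5/6·I/p_1 and q_2* = 1/6·I/p_2.
At p_1=16.24, p_2=14, I=26: q_2* = 1/6·26/14 = 0.3095.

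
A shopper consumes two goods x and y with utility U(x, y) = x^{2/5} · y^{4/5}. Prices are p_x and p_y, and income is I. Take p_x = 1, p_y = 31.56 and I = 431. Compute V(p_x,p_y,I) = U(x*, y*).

MU_x/MU_y = (0.4·y)/(0.8·x); tangency sets this equal to p_x/p_y.
Rearranging, p_y·y = 2·p_x·x. Substituting into the budget gives p_x·x·(1 + 2) = I.
Demand: x*(p_x,p_y,I) = 1/3·I/p_x and y* = 2/3·I/p_y.
At p_x=1, p_y=31.56, I=431: x* = 1/3·431/1 = 143.6667, y* = 9.1044.
Utility at the optimum: U(143.6667, 9.1044) = 42.6915.

V = 42.6915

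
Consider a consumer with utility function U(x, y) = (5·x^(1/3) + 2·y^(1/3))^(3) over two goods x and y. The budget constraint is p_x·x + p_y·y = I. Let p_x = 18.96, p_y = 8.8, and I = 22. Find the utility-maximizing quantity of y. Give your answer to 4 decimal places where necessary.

y* = 0.677

MRS = MU_x/MU_y = (5/2)·(y/x)^(2/3). Set equal to p_x/p_y.
Solve for the ratio: y/x = [(2/5)·p_x/p_y]^(1.5).
Substitute y = (y/x)·x into the budget: x* = I/(p_x + p_y·(y/x)).
Numerically y/x = 0.800062, so x* = 22/(18.96 + 8.8·0.800062) = 0.8461 and y* = 0.800062·0.8461 = 0.677.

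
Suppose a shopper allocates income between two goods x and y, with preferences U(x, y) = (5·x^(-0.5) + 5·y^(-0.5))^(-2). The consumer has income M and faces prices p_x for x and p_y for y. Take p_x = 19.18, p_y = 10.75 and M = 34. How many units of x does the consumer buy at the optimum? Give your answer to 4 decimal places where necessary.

x* = 0.9716

MRS = MU_x/MU_y = (y/x)^(1.5). Set equal to p_x/p_y.
Solve for the ratio: y/x = [p_x/p_y]^(2/3).
With the ratio pinned down, the budget gives x* = M/(p_x + p_y·(y/x)) and y* = (y/x)·x*.
Numerically y/x = 1.471048, so x* = 34/(19.18 + 10.75·1.471048) = 0.9716.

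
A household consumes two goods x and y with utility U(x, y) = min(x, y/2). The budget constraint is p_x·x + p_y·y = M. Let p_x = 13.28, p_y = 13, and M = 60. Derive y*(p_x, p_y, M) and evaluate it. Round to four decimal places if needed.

y* = 3.055

With perfect complements, no substitution: consume in ratio x:y = 1:2.
Budget: p_x·x + p_y·2·x = M, so (p_x + 2·p_y)·x = M.
Demand: x*(p_x,p_y,M) = M/(p_x + 2·p_y), y* = 2·M/(p_x + 2·p_y).
Here 13.28 + 2·13 = 39.28, giving y* = 3.055.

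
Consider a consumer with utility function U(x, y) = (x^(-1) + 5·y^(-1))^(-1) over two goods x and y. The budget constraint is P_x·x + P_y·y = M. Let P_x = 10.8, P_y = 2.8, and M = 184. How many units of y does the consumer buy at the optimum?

y* = 34.9859

MRS = MU_x/MU_y = (1/5)·(y/x)^(2). Set equal to P_x/P_y.
Solve for the ratio: y/x = [5·P_x/P_y]^(0.5).
Substitute y = (y/x)·x into the budget: x* = M/(P_x + P_y·(y/x)).
Numerically y/x = 4.39155, so x* = 184/(10.8 + 2.8·4.39155) = 7.9666 and y* = 4.39155·7.9666 = 34.9859.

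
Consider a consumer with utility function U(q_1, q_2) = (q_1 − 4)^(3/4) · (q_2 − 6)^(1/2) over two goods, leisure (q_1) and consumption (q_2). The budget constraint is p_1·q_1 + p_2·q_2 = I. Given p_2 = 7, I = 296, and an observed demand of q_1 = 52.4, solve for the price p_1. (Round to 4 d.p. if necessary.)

This is Cobb-Douglas in (q_1−4, q_2−6): tangency gives 0.75·p_2·(q_2−6) = 0.5·p_1·(q_1−4).
Substituting into the budget: q_1* = 4 + 0.6·(I − 4·p_1 − 6·p_2)/p_1, and q_2* = 6 + 0.4·(…)/p_2.
Set q_1* = 52.4 in the demand function and solve for p_1: p_1 = 3.

p_1 = 3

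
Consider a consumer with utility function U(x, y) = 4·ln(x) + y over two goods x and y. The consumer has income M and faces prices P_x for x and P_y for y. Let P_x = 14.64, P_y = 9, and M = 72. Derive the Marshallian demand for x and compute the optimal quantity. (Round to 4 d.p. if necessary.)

x* = 2.459

MU_x = 4/x, MU_y = 1. Tangency: 4/x = P_x/P_y.
So x*(P_x,P_y) = 4·P_y/P_x, independent of income; and y* = (M − 4·P_y)/P_y.
At the given prices: x* = 4·9/14.64 = 2.459.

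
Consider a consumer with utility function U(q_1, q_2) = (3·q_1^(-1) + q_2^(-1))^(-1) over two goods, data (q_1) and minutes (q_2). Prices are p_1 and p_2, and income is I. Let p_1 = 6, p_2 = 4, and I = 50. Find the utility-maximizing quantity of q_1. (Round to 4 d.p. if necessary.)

MRS = MU_q_1/MU_q_2 = 3·(q_2/q_1)^(2). Set equal to p_1/p_2.
Solve for the ratio: q_2/q_1 = [(1/3)·p_1/p_2]^(0.5).
Substitute q_2 = (q_2/q_1)·q_1 into the budget: q_1* = I/(p_1 + p_2·(q_2/q_1)).
Numerically q_2/q_1 = 0.707107, so q_1* = 50/(6 + 4·0.707107) = 5.6635.

q_1* = 5.6635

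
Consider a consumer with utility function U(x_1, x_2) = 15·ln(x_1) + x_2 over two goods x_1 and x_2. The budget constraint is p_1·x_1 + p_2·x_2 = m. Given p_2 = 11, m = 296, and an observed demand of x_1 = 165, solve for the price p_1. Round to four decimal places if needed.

p_1 = 1

Set MRS = p_1/p_2: (15/x_1)/1 = p_1/p_2.
So x_1*(p_1,p_2) = 15·p_2/p_1, independent of income; and x_2* = (m − 15·p_2)/p_2.
Set x_1* = 165 in the demand function and solve for p_1: p_1 = 1.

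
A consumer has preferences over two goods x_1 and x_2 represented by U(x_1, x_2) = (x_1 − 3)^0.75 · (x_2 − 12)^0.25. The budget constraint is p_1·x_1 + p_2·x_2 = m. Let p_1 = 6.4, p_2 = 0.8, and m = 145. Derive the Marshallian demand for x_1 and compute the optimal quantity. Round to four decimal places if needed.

MRS = 3·(x_2−12)/(x_1−3). Tangency with p_1/p_2 gives x_2−12 = (1/3)·(p_1/p_2)·(x_1−3).
Substituting into the budget: x_1* = 3 + 0.75·(m − 3·p_1 − 12·p_2)/p_1, and x_2* = 12 + 0.25·(…)/p_2.
Discretionary income = 145 − 3·6.4 − 12·0.8 = 116.2; x_1* = 3 + 0.75·116.2/6.4 = 16.6172.

x_1* = 16.6172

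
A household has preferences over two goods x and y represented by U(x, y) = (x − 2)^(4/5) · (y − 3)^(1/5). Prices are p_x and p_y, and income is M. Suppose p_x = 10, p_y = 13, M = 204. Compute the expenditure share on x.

This is Cobb-Douglas in (x−2, y−3): tangency gives 0.8·p_y·(y−3) = 0.2·p_x·(x−2).
After buying the subsistence bundle (2, 3), a share 0.8 of the remaining income goes to x: x* = 2 + 0.8·(M − 2p_x − 3p_y)/p_x.
Discretionary income = 204 − 2·10 − 3·13 = 145; x* = 2 + 0.8·145/10 = 13.6; y* = 3 + 0.2·145/13 = 5.2308.
Expenditure on x: 10·13.6 = 136; share = 0.6667.

share on x = 0.6667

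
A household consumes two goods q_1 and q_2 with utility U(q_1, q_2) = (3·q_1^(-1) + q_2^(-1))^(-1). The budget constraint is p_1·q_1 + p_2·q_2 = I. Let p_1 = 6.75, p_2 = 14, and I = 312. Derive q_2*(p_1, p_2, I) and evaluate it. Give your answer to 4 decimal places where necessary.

q_2* = 10.1176

Substitute q_2 = (q_2/q_1)·q_1 into the budget: q_1* = I/(p_1 + p_2·(q_2/q_1)).
Numerically q_2/q_1 = 0.400892, so q_1* = 312/(6.75 + 14·0.400892) = 25.2376 and q_2* = 0.400892·25.2376 = 10.1176.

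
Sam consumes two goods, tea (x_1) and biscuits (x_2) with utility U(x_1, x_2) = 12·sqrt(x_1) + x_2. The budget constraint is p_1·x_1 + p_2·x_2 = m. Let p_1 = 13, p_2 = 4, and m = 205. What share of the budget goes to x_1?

MU_x_1 = 6/√x_1, MU_x_2 = 1. Tangency: 6/√x_1 = p_1/p_2.
Thus x_1* = (6·p_2/p_1)² — independent of m — with the rest of income spent on x_2.
Plugging in: x_1* = (6·4/13)² = 3.4083, x_2* = 40.1731.
Expenditure on x_1: 13·3.4083 = 44.3077; share = 0.2161.

share on x_1 = 0.2161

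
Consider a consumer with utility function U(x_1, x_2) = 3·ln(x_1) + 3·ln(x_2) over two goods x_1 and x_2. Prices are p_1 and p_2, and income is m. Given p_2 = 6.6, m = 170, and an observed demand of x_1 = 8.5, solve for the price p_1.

p_1 = 10

MU_x_1/MU_x_2 = (3·x_2)/(3·x_1); tangency sets this equal to p_1/p_2.
So 3·p_2·x_2 = 3·p_1·x_1; combined with the budget, a share 0.5 of income goes to x_1.
Demand: x_1*(p_1,p_2,m) = 0.5·m/p_1 and x_2* = 0.5·m/p_2.
Set x_1* = 8.5 in the demand function and solve for p_1: p_1 = 10.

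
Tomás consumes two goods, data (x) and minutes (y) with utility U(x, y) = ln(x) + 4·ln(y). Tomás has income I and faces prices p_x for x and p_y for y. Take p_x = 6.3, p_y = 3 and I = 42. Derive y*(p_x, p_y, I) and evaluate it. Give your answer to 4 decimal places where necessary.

The MRS is (1/4)·y/x. Set MRS = p_x/p_y.
So p_y·y = 4·p_x·x; combined with the budget, a share 0.2 of income goes to x.
Demand: x*(p_x,p_y,I) = 0.2·I/p_x and y* = 0.8·I/p_y.
At p_x=6.3, p_y=3, I=42: y* = 0.8·42/3 = 11.2.

y* = 11.2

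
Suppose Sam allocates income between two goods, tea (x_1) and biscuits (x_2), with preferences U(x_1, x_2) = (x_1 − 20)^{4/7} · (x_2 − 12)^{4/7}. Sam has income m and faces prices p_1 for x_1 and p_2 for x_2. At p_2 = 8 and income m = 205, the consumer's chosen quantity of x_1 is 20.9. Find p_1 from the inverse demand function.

p_1 = 5

This is Cobb-Douglas in (x_1−20, x_2−12): tangency gives 4/7·p_2·(x_2−12) = 4/7·p_1·(x_1−20).
After buying the subsistence bundle (20, 12), a share 0.5 of the remaining income goes to x_1: x_1* = 20 + 0.5·(m − 20p_1 − 12p_2)/p_1.
Set x_1* = 20.9 in the demand function and solve for p_1: p_1 = 5.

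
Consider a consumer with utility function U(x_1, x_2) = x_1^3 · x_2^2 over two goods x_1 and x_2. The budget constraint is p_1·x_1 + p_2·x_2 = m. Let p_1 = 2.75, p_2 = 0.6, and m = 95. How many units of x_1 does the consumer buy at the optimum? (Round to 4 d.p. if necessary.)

Demand: x_1*(p_1,p_2,m) = 0.6·m/p_1 and x_2* = 0.4·m/p_2.
At p_1=2.75, p_2=0.6, m=95: x_1* = 0.6·95/2.75 = 20.7273.

x_1* = 20.7273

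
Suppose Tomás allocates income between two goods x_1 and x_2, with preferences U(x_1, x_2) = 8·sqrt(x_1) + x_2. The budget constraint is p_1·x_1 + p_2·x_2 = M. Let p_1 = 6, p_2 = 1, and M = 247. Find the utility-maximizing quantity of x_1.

x_1* = 0.4444

Solve: √x_1 = 4·p_2/p_1, so x_1*(p_1,p_2) = (4·p_2/p_1)², and x_2* = (M − p_1·x_1*)/p_2.
Plugging in: x_1* = (4·1/6)² = 0.4444.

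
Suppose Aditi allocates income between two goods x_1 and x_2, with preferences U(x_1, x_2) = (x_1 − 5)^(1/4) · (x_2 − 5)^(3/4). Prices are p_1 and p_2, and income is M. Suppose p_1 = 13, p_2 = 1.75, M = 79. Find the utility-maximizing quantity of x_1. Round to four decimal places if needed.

MRS = (1/3)·(x_2−5)/(x_1−5). Tangency with p_1/p_2 gives x_2−5 = 3·(p_1/p_2)·(x_1−5).
After buying the subsistence bundle (5, 5), a share 0.25 of the remaining income goes to x_1: x_1* = 5 + 0.25·(M − 5p_1 − 5p_2)/p_1.
Discretionary income = 79 − 5·13 − 5·1.75 = 5.25; x_1* = 5 + 0.25·5.25/13 = 5.101.

x_1* = 5.101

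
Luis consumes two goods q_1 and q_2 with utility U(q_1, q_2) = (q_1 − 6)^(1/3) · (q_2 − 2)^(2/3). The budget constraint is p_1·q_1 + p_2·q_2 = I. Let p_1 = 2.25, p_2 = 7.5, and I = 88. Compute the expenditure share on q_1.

Let q_1' = q_1−6, q_2' = q_2−2. MRS = (1/2)·q_2'/q_1' = p_1/p_2.
After buying the subsistence bundle (6, 2), a share 1/3 of the remaining income goes to q_1: q_1* = 6 + 1/3·(I − 6p_1 − 2p_2)/p_1.
Discretionary income = 88 − 6·2.25 − 2·7.5 = 59.5; q_1* = 6 + 1/3·59.5/2.25 = 14.8148; q_2* = 2 + 2/3·59.5/7.5 = 7.2889.
Expenditure on q_1: 2.25·14.8148 = 33.3333; share = 0.3788.

share on q_1 = 0.3788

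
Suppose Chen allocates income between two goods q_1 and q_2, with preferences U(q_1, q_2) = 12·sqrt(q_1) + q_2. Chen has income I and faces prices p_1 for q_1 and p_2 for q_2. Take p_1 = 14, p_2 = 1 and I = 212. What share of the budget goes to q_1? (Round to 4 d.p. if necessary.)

share on q_1 = 0.0121

Solve: √q_1 = 6·p_2/p_1, so q_1*(p_1,p_2) = (6·p_2/p_1)², and q_2* = (I − p_1·q_1*)/p_2.
Plugging in: q_1* = (6·1/14)² = 0.1837, q_2* = 209.4286.
Expenditure on q_1: 14·0.1837 = 2.5714; share = 0.0121.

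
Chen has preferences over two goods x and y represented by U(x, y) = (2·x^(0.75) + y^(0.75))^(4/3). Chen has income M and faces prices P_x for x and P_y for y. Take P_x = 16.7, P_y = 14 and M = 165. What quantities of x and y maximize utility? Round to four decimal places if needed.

x* = 8.9326, y* = 1.1304

MRS = MU_x/MU_y = 2·(y/x)^(0.25). Set equal to P_x/P_y.
Hence y/x = ((1/2)·P_x/P_y)^(1/(0.25)), i.e. raised to the 4 power.
Substitute y = (y/x)·x into the budget: x* = M/(P_x + P_y·(y/x)).
Numerically y/x = 0.126542, so x* = 165/(16.7 + 14·0.126542) = 8.9326 and y* = 0.126542·8.9326 = 1.1304.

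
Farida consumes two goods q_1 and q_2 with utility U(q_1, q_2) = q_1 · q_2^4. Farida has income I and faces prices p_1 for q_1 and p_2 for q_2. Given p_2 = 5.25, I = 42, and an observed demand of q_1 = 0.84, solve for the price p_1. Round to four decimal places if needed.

p_1 = 10

Tangency: MRS = (1/4)·q_2/q_1 = p_1/p_2.
Rearranging, p_2·q_2 = 4·p_1·q_1. Substituting into the budget gives p_1·q_1·(1 + 4) = I.
Demand: q_1*(p_1,p_2,I) = 0.2·I/p_1 and q_2* = 0.8·I/p_2.
Set q_1* = 0.84 in the demand function and solve for p_1: p_1 = 10.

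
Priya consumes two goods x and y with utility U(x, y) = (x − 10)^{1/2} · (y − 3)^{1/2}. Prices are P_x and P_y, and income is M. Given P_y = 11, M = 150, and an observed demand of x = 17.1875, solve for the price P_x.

P_x = 4.8

Let x' = x−10, y' = y−3. MRS = y'/x' = P_x/P_y.
Substituting into the budget: x* = 10 + 0.5·(M − 10·P_x − 3·P_y)/P_x, and y* = 3 + 0.5·(…)/P_y.
Set x* = 17.1875 in the demand function and solve for P_x: P_x = 4.8.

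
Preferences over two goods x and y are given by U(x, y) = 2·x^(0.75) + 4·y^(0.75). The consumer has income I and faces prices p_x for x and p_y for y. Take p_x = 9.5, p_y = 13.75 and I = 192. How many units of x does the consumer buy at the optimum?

x* = 3.2198

MRS = MU_x/MU_y = (1/2)·(y/x)^(0.25). Set equal to p_x/p_y.
Solve for the ratio: y/x = [2·p_x/p_y]^(4).
Substitute y = (y/x)·x into the budget: x* = I/(p_x + p_y·(y/x)).
Numerically y/x = 3.64589, so x* = 192/(9.5 + 13.75·3.64589) = 3.2198.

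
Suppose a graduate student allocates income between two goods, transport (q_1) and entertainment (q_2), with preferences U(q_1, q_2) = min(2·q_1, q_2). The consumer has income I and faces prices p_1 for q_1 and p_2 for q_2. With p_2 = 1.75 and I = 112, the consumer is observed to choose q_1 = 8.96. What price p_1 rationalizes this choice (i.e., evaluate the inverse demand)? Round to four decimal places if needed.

With perfect complements, no substitution: consume in ratio q_1:q_2 = 1:2.
Budget: p_1·q_1 + p_2·2·q_1 = I, so (p_1 + 2·p_2)·q_1 = I.
Demand: q_1*(p_1,p_2,I) = I/(p_1 + 2·p_2), q_2* = 2·I/(p_1 + 2·p_2).
Set q_1* = 8.96 in the demand function and solve for p_1: p_1 = 9.

p_1 = 9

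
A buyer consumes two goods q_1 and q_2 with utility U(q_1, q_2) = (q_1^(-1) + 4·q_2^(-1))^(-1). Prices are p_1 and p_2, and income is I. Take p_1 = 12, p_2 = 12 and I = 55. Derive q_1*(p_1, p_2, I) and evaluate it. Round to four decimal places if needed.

q_1* = 1.5278

From the CES first-order condition, (1/4)·(q_2/q_1)^(2) = p_1/p_2.
Solve for the ratio: q_2/q_1 = [4·p_1/p_2]^(0.5).
With the ratio pinned down, the budget gives q_1* = I/(p_1 + p_2·(q_2/q_1)) and q_2* = (q_2/q_1)·q_1*.
Numerically q_2/q_1 = 2, so q_1* = 55/(12 + 12·2) = 1.5278.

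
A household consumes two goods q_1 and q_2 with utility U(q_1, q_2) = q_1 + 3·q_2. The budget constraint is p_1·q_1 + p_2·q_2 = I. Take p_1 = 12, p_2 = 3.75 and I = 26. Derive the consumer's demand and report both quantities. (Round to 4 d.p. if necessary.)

q_1* = 0, q_2* = 6.9333

Perfect substitutes: compare marginal utility per dollar. 1/p_1 vs 3/p_2 → 0.0833 vs 0.8.
q_2 gives more utility per dollar, so spend all income on q_2: q_2* = I/p_2, q_1* = 0.
Numerically: q_1* = 0, q_2* = 6.9333.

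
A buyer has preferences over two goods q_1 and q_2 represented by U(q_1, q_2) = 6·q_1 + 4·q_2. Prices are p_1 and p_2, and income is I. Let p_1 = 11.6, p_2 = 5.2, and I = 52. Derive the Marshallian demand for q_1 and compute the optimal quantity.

q_2 gives more utility per dollar, so spend all income on q_2: q_2* = I/p_2, q_1* = 0.
Numerically: q_1* = 0, q_2* = 10.

q_1* = 0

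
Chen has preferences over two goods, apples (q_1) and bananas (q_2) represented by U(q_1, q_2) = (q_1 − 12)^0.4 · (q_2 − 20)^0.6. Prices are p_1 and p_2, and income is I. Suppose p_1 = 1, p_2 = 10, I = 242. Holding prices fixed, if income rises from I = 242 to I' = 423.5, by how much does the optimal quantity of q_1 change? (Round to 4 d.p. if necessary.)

Δq_1* = 72.6

Let q_1' = q_1−12, q_2' = q_2−20. MRS = (2/3)·q_2'/q_1' = p_1/p_2.
Substituting into the budget: q_1* = 12 + 0.4·(I − 12·p_1 − 20·p_2)/p_1, and q_2* = 20 + 0.6·(…)/p_2.
Discretionary income = 242 − 12·1 − 20·10 = 30; q_1* = 12 + 0.4·30/1 = 24.
At I' = 423.5: q_1* = 96.6. Change: 96.6 − 24 = 72.6.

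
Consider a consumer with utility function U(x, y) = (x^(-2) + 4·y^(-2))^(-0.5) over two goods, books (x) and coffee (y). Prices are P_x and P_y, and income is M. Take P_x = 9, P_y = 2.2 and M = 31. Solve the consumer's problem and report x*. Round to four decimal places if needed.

x* = 2.1254

MU_x ∝ x^(-3), MU_y ∝ 4·y^(-3), so MRS = (1/4)·(y/x)^(3) = P_x/P_y.
Solve for the ratio: y/x = [4·P_x/P_y]^(1/3).
Substitute y = (y/x)·x into the budget: x* = M/(P_x + P_y·(y/x)).
Numerically y/x = 2.538789, so x* = 31/(9 + 2.2·2.538789) = 2.1254.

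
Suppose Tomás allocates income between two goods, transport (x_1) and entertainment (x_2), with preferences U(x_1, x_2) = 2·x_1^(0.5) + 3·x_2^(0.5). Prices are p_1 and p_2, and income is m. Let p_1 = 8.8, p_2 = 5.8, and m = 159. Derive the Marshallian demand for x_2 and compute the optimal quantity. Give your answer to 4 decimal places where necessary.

MRS = MU_x_1/MU_x_2 = (2/3)·(x_2/x_1)^(0.5). Set equal to p_1/p_2.
Solve for the ratio: x_2/x_1 = [(3/2)·p_1/p_2]^(2).
Substitute x_2 = (x_2/x_1)·x_1 into the budget: x_1* = m/(p_1 + p_2·(x_2/x_1)).
Numerically x_2/x_1 = 5.179548, so x_1* = 159/(8.8 + 5.8·5.179548) = 4.0936 and x_2* = 5.179548·4.0936 = 21.2029.

x_2* = 21.2029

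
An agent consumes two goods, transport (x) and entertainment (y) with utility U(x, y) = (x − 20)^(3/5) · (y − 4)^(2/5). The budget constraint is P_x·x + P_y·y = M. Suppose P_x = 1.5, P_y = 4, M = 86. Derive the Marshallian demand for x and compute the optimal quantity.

This is Cobb-Douglas in (x−20, y−4): tangency gives 0.6·P_y·(y−4) = 0.4·P_x·(x−20).
After buying the subsistence bundle (20, 4), a share 0.6 of the remaining income goes to x: x* = 20 + 0.6·(M − 20P_x − 4P_y)/P_x.
Discretionary income = 86 − 20·1.5 − 4·4 = 40; x* = 20 + 0.6·40/1.5 = 36.

x* = 36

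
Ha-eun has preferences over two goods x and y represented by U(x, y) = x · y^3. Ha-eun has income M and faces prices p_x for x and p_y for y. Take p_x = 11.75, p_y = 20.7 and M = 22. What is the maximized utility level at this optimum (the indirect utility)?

V = 0.2371

MU_x/MU_y = (y)/(3·x); tangency sets this equal to p_x/p_y.
Rearranging, p_y·y = 3·p_x·x. Substituting into the budget gives p_x·x·(1 + 3) = M.
Demand: x*(p_x,p_y,M) = 0.25·M/p_x and y* = 0.75·M/p_y.
At p_x=11.75, p_y=20.7, M=22: x* = 0.25·22/11.75 = 0.4681, y* = 0.7971.
Utility at the optimum: U(0.4681, 0.7971) = 0.2371.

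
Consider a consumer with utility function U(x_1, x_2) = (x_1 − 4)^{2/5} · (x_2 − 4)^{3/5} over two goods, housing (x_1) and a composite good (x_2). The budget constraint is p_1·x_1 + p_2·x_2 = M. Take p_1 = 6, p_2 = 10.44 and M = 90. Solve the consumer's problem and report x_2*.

This is Cobb-Douglas in (x_1−4, x_2−4): tangency gives 0.4·p_2·(x_2−4) = 0.6·p_1·(x_1−4).
After buying the subsistence bundle (4, 4), a share 0.4 of the remaining income goes to x_1: x_1* = 4 + 0.4·(M − 4p_1 − 4p_2)/p_1.
Discretionary income = 90 − 4·6 − 4·10.44 = 24.24; x_2* = 4 + 0.6·24.24/10.44 = 5.3931.

x_2* = 5.3931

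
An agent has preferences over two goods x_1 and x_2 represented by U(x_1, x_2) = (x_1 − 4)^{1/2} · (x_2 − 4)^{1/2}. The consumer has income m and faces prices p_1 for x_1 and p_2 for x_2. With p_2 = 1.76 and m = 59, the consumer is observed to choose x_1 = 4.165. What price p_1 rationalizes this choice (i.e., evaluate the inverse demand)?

p_1 = 12

MRS = (x_2−4)/(x_1−4). Tangency with p_1/p_2 gives x_2−4 = (p_1/p_2)·(x_1−4).
After buying the subsistence bundle (4, 4), a share 0.5 of the remaining income goes to x_1: x_1* = 4 + 0.5·(m − 4p_1 − 4p_2)/p_1.
Set x_1* = 4.165 in the demand function and solve for p_1: p_1 = 12.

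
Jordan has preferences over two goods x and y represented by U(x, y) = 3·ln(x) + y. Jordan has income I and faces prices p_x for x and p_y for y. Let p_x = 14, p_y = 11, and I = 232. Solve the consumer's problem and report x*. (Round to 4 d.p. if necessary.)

At the given prices: x* = 3·11/14 = 2.3571.

x* = 2.3571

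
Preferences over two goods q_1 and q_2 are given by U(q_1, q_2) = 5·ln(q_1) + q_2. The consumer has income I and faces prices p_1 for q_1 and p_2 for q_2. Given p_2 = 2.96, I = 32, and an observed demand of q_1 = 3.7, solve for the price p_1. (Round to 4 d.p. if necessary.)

p_1 = 4

MU_q_1 = 5/q_1, MU_q_2 = 1. Tangency: 5/q_1 = p_1/p_2.
So q_1*(p_1,p_2) = 5·p_2/p_1, independent of income; and q_2* = (I − 5·p_2)/p_2.
Set q_1* = 3.7 in the demand function and solve for p_1: p_1 = 4.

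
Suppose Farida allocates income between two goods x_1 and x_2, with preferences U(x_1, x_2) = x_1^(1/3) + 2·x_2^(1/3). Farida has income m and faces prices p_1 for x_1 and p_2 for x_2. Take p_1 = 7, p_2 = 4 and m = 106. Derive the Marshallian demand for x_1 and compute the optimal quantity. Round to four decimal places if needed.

x_1* = 3.1936

Substitute x_2 = (x_2/x_1)·x_1 into the budget: x_1* = m/(p_1 + p_2·(x_2/x_1)).
Numerically x_2/x_1 = 6.5479, so x_1* = 106/(7 + 4·6.5479) = 3.1936.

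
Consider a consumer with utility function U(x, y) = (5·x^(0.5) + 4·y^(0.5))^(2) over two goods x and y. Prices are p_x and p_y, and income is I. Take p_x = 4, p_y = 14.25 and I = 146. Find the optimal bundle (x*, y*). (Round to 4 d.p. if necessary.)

x* = 30.9414, y* = 1.5603

Numerically y/x = 0.050428, so x* = 146/(4 + 14.25·0.050428) = 30.9414 and y* = 0.050428·30.9414 = 1.5603.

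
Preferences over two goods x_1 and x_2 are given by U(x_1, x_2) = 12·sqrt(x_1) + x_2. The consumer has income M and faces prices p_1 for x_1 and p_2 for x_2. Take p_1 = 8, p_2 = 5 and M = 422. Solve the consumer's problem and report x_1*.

x_1* = 14.0625

Set MRS = p_1/p_2: 6·x_1^(−1/2) = p_1/p_2.
Solve: √x_1 = 6·p_2/p_1, so x_1*(p_1,p_2) = (6·p_2/p_1)², and x_2* = (M − p_1·x_1*)/p_2.
Plugging in: x_1* = (6·5/8)² = 14.0625.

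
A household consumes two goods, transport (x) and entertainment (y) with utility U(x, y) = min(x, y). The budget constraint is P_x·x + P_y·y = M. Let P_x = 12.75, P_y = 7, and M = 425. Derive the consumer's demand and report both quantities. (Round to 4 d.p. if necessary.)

x* = 21.519, y* = 21.519

Leontief preferences: the optimum is at the kink where x/1 = y/1, i.e. y = x.
Budget: P_x·x + P_y·x = M, so (P_x + P_y)·x = M.
Demand: x*(P_x,P_y,M) = M/(P_x + P_y), y* = M/(P_x + P_y).
Here 12.75 + 7 = 19.75, giving x* = 21.519 and y* = 21.519.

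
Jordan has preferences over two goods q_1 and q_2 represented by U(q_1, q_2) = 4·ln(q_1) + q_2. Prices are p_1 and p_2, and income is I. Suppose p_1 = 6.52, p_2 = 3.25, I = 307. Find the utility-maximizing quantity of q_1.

q_1* = 1.9939

So q_1*(p_1,p_2) = 4·p_2/p_1, independent of income; and q_2* = (I − 4·p_2)/p_2.
At the given prices: q_1* = 4·3.25/6.52 = 1.9939.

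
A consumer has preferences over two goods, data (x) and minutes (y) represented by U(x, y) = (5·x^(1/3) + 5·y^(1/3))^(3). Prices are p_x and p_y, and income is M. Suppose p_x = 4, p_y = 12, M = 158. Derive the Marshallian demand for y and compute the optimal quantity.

y* = 4.8193

MU_x ∝ 5·x^(-2/3), MU_y ∝ 5·y^(-2/3), so MRS = (y/x)^(2/3) = p_x/p_y.
Solve for the ratio: y/x = [p_x/p_y]^(1.5).
With the ratio pinned down, the budget gives x* = M/(p_x + p_y·(y/x)) and y* = (y/x)·x*.
Numerically y/x = 0.19245, so x* = 158/(4 + 12·0.19245) = 25.042 and y* = 0.19245·25.042 = 4.8193.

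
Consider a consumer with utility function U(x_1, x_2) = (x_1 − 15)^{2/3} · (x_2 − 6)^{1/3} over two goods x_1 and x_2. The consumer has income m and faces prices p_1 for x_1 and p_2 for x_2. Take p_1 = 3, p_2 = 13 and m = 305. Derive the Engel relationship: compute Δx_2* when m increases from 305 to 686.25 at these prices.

Δx_2* = 9.7756

MRS = 2·(x_2−6)/(x_1−15). Tangency with p_1/p_2 gives x_2−6 = (1/2)·(p_1/p_2)·(x_1−15).
Substituting into the budget: x_1* = 15 + 2/3·(m − 15·p_1 − 6·p_2)/p_1, and x_2* = 6 + 1/3·(…)/p_2.
Discretionary income = 305 − 15·3 − 6·13 = 182; x_2* = 6 + 1/3·182/13 = 10.6667.
At m' = 686.25: x_2* = 20.4423. Change: 20.4423 − 10.6667 = 9.7756.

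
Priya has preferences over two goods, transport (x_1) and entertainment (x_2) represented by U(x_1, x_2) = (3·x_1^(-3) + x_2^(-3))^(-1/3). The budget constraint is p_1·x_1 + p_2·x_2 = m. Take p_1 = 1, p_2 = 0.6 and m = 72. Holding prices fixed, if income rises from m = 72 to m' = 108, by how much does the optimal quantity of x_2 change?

From the CES first-order condition, 3·(x_2/x_1)^(4) = p_1/p_2.
Solve for the ratio: x_2/x_1 = [(1/3)·p_1/p_2]^(0.25).
With the ratio pinned down, the budget gives x_1* = m/(p_1 + p_2·(x_2/x_1)) and x_2* = (x_2/x_1)·x_1*.
Numerically x_2/x_1 = 0.86334, so x_1* = 72/(1 + 0.6·0.86334) = 47.4307 and x_2* = 0.86334·47.4307 = 40.9488.
At m' = 108: x_2* = 61.4232. Change: 61.4232 − 40.9488 = 20.4744.

Δx_2* = 20.4744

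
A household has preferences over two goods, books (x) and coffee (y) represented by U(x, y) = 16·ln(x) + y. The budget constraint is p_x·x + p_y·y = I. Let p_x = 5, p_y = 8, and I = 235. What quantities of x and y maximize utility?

x* = 25.6, y* = 13.375

Set MRS = p_x/p_y: (16/x)/1 = p_x/p_y.
So x*(p_x,p_y) = 16·p_y/p_x, independent of income; and y* = (I − 16·p_y)/p_y.
At the given prices: x* = 16·8/5 = 25.6, and y* = 13.375.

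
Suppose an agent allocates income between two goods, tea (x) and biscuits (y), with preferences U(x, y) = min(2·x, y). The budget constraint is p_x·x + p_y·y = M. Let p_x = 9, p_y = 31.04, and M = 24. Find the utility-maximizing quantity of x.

With perfect complements, no substitution: consume in ratio x:y = 1:2.
Budget: p_x·x + p_y·2·x = M, so (p_x + 2·p_y)·x = M.
Demand: x*(p_x,p_y,M) = M/(p_x + 2·p_y), y* = 2·M/(p_x + 2·p_y).
Here 9 + 2·31.04 = 71.08, giving x* = 0.3376.

x* = 0.3376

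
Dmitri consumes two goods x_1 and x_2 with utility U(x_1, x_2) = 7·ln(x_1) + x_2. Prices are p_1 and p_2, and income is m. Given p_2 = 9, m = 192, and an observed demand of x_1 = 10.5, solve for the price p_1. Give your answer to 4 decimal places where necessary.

Set MRS = p_1/p_2: (7/x_1)/1 = p_1/p_2.
So x_1*(p_1,p_2) = 7·p_2/p_1, independent of income; and x_2* = (m − 7·p_2)/p_2.
Set x_1* = 10.5 in the demand function and solve for p_1: p_1 = 6.

p_1 = 6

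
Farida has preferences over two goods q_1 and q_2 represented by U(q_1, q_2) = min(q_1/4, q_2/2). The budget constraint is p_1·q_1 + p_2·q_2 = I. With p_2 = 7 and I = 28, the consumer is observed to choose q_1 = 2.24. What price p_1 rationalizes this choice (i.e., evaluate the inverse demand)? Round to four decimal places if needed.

p_1 = 9

With perfect complements, no substitution: consume in ratio q_1:q_2 = 4:2.
Budget: p_1·q_1 + p_2·(1/2)·q_1 = I, so (4·p_1 + 2·p_2)·q_1 = 4·I.
Demand: q_1*(p_1,p_2,I) = 4·I/(4·p_1 + 2·p_2), q_2* = 2·I/(4·p_1 + 2·p_2).
Set q_1* = 2.24 in the demand function and solve for p_1: p_1 = 9.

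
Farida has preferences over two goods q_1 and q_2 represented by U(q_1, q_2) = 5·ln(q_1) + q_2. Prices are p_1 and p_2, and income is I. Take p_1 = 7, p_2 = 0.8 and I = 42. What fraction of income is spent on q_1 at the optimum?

Set MRS = p_1/p_2: (5/q_1)/1 = p_1/p_2.
So q_1*(p_1,p_2) = 5·p_2/p_1, independent of income; and q_2* = (I − 5·p_2)/p_2.
At the given prices: q_1* = 5·0.8/7 = 0.5714, and q_2* = 47.5.
Expenditure on q_1: 7·0.5714 = 4; share = 0.0952.

share on q_1 = 0.0952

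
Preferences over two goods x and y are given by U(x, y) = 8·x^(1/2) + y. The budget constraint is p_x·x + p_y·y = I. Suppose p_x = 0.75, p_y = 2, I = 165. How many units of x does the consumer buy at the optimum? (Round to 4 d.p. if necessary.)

Set MRS = p_x/p_y: 4·x^(−1/2) = p_x/p_y.
Solve: √x = 4·p_y/p_x, so x*(p_x,p_y) = (4·p_y/p_x)², and y* = (I − p_x·x*)/p_y.
Plugging in: x* = (4·2/0.75)² = 113.7778.

x* = 113.7778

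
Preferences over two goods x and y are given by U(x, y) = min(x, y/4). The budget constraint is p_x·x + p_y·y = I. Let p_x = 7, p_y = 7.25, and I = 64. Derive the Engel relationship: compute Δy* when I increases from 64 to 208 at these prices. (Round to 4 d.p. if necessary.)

With perfect complements, no substitution: consume in ratio x:y = 1:4.
Budget: p_x·x + p_y·4·x = I, so (p_x + 4·p_y)·x = I.
Demand: x*(p_x,p_y,I) = I/(p_x + 4·p_y), y* = 4·I/(p_x + 4·p_y).
Here 7 + 4·7.25 = 36, giving y* = 7.1111.
At I' = 208: y* = 23.1111. Change: 23.1111 − 7.1111 = 16.

Δy* = 16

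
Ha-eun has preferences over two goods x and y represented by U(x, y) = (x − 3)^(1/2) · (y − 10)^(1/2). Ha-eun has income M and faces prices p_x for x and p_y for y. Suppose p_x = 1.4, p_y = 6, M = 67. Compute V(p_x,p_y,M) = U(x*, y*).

V = 0.483

MRS = (y−10)/(x−3). Tangency with p_x/p_y gives y−10 = (p_x/p_y)·(x−3).
After buying the subsistence bundle (3, 10), a share 0.5 of the remaining income goes to x: x* = 3 + 0.5·(M − 3p_x − 10p_y)/p_x.
Discretionary income = 67 − 3·1.4 − 10·6 = 2.8; x* = 3 + 0.5·2.8/1.4 = 4; y* = 10 + 0.5·2.8/6 = 10.2333.
Utility at the optimum: U(4, 10.2333) = 0.483.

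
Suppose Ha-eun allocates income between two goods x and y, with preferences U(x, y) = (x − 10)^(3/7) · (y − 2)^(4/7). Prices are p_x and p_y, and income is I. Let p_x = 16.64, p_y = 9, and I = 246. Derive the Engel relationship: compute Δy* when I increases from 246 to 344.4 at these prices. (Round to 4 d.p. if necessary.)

Δy* = 6.2476

Substituting into the budget: x* = 10 + 3/7·(I − 10·p_x − 2·p_y)/p_x, and y* = 2 + 4/7·(…)/p_y.
Discretionary income = 246 − 10·16.64 − 2·9 = 61.6; y* = 2 + 4/7·61.6/9 = 5.9111.
At I' = 344.4: y* = 12.1587. Change: 12.1587 − 5.9111 = 6.2476.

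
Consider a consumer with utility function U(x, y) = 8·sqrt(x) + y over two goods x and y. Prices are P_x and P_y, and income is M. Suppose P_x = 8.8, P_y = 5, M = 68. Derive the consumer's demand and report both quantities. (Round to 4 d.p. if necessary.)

x* = 5.1653, y* = 4.5091

Utility is quasi-linear in y; the FOC for x is 4/√x = P_x/P_y.
Solve: √x = 4·P_y/P_x, so x*(P_x,P_y) = (4·P_y/P_x)², and y* = (M − P_x·x*)/P_y.
Plugging in: x* = (4·5/8.8)² = 5.1653, y* = 4.5091.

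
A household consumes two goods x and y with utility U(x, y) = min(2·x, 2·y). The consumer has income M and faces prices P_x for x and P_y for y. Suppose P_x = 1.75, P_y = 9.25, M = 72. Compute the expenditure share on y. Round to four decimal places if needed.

share on y = 0.8409

Leontief preferences: the optimum is at the kink where x/2 = y/2, i.e. y = x.
Budget: P_x·x + P_y·x = M, so (2·P_x + 2·P_y)·x = 2·M.
Demand: x*(P_x,P_y,M) = 2·M/(2·P_x + 2·P_y), y* = 2·M/(2·P_x + 2·P_y).
Here 2·1.75 + 2·9.25 = 22, giving x* = 6.5455 and y* = 6.5455.
Expenditure on y: 9.25·6.5455 = 60.5455; share = 0.8409.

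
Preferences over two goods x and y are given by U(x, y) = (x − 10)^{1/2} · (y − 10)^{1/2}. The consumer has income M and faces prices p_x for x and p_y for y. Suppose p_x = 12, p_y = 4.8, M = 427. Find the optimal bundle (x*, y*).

x* = 20.7917, y* = 36.9792

Let x' = x−10, y' = y−10. MRS = y'/x' = p_x/p_y.
Substituting into the budget: x* = 10 + 0.5·(M − 10·p_x − 10·p_y)/p_x, and y* = 10 + 0.5·(…)/p_y.
Discretionary income = 427 − 10·12 − 10·4.8 = 259; x* = 10 + 0.5·259/12 = 20.7917; y* = 10 + 0.5·259/4.8 = 36.9792.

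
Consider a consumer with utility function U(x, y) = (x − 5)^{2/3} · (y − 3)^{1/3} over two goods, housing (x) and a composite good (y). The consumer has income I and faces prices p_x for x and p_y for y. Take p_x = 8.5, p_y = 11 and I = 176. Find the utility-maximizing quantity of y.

Let x' = x−5, y' = y−3. MRS = 2·y'/x' = p_x/p_y.
After buying the subsistence bundle (5, 3), a share 2/3 of the remaining income goes to x: x* = 5 + 2/3·(I − 5p_x − 3p_y)/p_x.
Discretionary income = 176 − 5·8.5 − 3·11 = 100.5; y* = 3 + 1/3·100.5/11 = 6.0455.

y* = 6.0455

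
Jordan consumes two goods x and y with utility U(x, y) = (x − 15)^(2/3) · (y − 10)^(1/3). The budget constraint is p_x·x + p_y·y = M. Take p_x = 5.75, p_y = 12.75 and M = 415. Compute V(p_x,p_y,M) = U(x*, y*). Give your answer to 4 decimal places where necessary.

V = 14.2021

MRS = 2·(y−10)/(x−15). Tangency with p_x/p_y gives y−10 = (1/2)·(p_x/p_y)·(x−15).
Substituting into the budget: x* = 15 + 2/3·(M − 15·p_x − 10·p_y)/p_x, and y* = 10 + 1/3·(…)/p_y.
Discretionary income = 415 − 15·5.75 − 10·12.75 = 201.25; x* = 15 + 2/3·201.25/5.75 = 38.3333; y* = 10 + 1/3·201.25/12.75 = 15.2614.
Utility at the optimum: U(38.3333, 15.2614) = 14.2021.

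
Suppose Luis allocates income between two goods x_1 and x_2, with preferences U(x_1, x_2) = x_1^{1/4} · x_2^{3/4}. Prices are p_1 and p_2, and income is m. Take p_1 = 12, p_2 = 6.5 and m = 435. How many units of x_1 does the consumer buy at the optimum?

x_1* = 9.0625

MU_x_1/MU_x_2 = (0.25·x_2)/(0.75·x_1); tangency sets this equal to p_1/p_2.
So 0.25·p_2·x_2 = 0.75·p_1·x_1; combined with the budget, a share 0.25 of income goes to x_1.
Demand: x_1*(p_1,p_2,m) = 0.25·m/p_1 and x_2* = 0.75·m/p_2.
At p_1=12, p_2=6.5, m=435: x_1* = 0.25·435/12 = 9.0625.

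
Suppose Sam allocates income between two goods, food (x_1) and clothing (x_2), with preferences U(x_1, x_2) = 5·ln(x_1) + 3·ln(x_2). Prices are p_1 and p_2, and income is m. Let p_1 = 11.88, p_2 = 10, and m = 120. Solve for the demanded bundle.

x_1* = 6.3131, x_2* = 4.5

Tangency: MRS = (5/3)·x_2/x_1 = p_1/p_2.
Rearranging, p_2·x_2 = (3/5)·p_1·x_1. Substituting into the budget gives p_1·x_1·(1 + (3/5)) = m.
Demand: x_1*(p_1,p_2,m) = 0.625·m/p_1 and x_2* = 0.375·m/p_2.
At p_1=11.88, p_2=10, m=120: x_1* = 0.625·120/11.88 = 6.3131, x_2* = 4.5.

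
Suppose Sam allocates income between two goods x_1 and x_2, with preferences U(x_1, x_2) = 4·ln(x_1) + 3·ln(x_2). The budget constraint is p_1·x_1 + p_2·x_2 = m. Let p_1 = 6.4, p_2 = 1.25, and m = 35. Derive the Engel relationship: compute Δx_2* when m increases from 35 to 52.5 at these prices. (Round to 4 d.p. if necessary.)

Δx_2* = 6

MU_x_1/MU_x_2 = (4·x_2)/(3·x_1); tangency sets this equal to p_1/p_2.
So 4·p_2·x_2 = 3·p_1·x_1; combined with the budget, a share 4/7 of income goes to x_1.
Demand: x_1*(p_1,p_2,m) = 4/7·m/p_1 and x_2* = 3/7·m/p_2.
At p_1=6.4, p_2=1.25, m=35: x_2* = 3/7·35/1.25 = 12.
At m' = 52.5: x_2* = 18. Change: 18 − 12 = 6.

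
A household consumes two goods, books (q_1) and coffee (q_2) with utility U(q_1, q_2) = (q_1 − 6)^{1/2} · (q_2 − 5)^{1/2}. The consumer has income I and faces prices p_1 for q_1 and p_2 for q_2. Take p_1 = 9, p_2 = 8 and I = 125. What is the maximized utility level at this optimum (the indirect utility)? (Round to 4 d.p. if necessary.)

Let q_1' = q_1−6, q_2' = q_2−5. MRS = q_2'/q_1' = p_1/p_2.
Substituting into the budget: q_1* = 6 + 0.5·(I − 6·p_1 − 5·p_2)/p_1, and q_2* = 5 + 0.5·(…)/p_2.
Discretionary income = 125 − 6·9 − 5·8 = 31; q_1* = 6 + 0.5·31/9 = 7.7222; q_2* = 5 + 0.5·31/8 = 6.9375.
Utility at the optimum: U(7.7222, 6.9375) = 1.8267.

V = 1.8267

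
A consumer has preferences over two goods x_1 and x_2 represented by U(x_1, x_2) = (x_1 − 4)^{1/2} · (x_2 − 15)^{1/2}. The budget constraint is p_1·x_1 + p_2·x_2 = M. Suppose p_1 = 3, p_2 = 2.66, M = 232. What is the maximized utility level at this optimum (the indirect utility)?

Let x_1' = x_1−4, x_2' = x_2−15. MRS = x_2'/x_1' = p_1/p_2.
Substituting into the budget: x_1* = 4 + 0.5·(M − 4·p_1 − 15·p_2)/p_1, and x_2* = 15 + 0.5·(…)/p_2.
Discretionary income = 232 − 4·3 − 15·2.66 = 180.1; x_1* = 4 + 0.5·180.1/3 = 34.0167; x_2* = 15 + 0.5·180.1/2.66 = 48.8534.
Utility at the optimum: U(34.0167, 48.8534) = 31.8774.

V = 31.8774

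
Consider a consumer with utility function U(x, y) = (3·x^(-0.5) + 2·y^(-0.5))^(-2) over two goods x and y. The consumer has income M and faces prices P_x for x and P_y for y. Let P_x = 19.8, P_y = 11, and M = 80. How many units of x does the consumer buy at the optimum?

Numerically y/x = 1.129243, so x* = 80/(19.8 + 11·1.129243) = 2.4828.

x* = 2.4828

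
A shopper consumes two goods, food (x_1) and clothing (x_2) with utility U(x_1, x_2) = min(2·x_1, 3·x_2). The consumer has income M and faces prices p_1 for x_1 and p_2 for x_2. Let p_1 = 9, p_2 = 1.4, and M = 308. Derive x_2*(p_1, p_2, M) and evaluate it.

x_2* = 20.6711

Leontief preferences: the optimum is at the kink where x_1/3 = x_2/2, i.e. x_2 = (2/3)·x_1.
Budget: p_1·x_1 + p_2·(2/3)·x_1 = M, so (3·p_1 + 2·p_2)·x_1 = 3·M.
Demand: x_1*(p_1,p_2,M) = 3·M/(3·p_1 + 2·p_2), x_2* = 2·M/(3·p_1 + 2·p_2).
Here 3·9 + 2·1.4 = 29.8, giving x_2* = 20.6711.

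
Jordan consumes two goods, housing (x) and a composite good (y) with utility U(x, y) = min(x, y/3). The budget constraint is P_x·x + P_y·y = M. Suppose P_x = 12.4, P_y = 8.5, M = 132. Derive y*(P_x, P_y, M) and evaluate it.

y* = 10.4485

Leontief preferences: the optimum is at the kink where x/1 = y/3, i.e. y = 3·x.
Budget: P_x·x + P_y·3·x = M, so (P_x + 3·P_y)·x = M.
Demand: x*(P_x,P_y,M) = M/(P_x + 3·P_y), y* = 3·M/(P_x + 3·P_y).
Here 12.4 + 3·8.5 = 37.9, giving y* = 10.4485.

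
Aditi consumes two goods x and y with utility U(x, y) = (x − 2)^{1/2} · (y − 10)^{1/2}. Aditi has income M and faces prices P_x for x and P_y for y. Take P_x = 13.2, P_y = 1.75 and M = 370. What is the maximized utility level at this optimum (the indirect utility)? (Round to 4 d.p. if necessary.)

Discretionary income = 370 − 2·13.2 − 10·1.75 = 326.1; x* = 2 + 0.5·326.1/13.2 = 14.3523; y* = 10 + 0.5·326.1/1.75 = 103.1714.
Utility at the optimum: U(14.3523, 103.1714) = 33.9246.

V = 33.9246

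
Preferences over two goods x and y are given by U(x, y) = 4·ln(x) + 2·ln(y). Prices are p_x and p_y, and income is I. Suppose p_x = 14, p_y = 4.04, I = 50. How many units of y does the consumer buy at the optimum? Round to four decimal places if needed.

y* = 4.1254

MU_x/MU_y = (4·y)/(2·x); tangency sets this equal to p_x/p_y.
So 4·p_y·y = 2·p_x·x; combined with the budget, a share 2/3 of income goes to x.
Demand: x*(p_x,p_y,I) = 2/3·I/p_x and y* = 1/3·I/p_y.
At p_x=14, p_y=4.04, I=50: y* = 1/3·50/4.04 = 4.1254.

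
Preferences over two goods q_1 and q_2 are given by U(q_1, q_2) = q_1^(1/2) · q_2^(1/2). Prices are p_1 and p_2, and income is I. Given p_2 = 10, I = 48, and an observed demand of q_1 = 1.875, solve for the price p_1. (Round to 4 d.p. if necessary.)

Tangency: MRS = q_2/q_1 = p_1/p_2.
So 0.5·p_2·q_2 = 0.5·p_1·q_1; combined with the budget, a share 0.5 of income goes to q_1.
Demand: q_1*(p_1,p_2,I) = 0.5·I/p_1 and q_2* = 0.5·I/p_2.
Set q_1* = 1.875 in the demand function and solve for p_1: p_1 = 12.8.

p_1 = 12.8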